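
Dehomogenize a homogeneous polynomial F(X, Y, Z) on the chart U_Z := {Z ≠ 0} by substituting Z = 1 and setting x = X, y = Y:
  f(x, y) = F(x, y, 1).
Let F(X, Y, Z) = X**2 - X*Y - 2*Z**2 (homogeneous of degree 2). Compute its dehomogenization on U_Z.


f(x, y) = x**2 - x*y - 2

On U_Z we set Z = 1. Each monomial c·X^i·Y^j·Z^k in F becomes c·x^i·y^j·1^k = c·x^i·y^j.
Substituting Z = 1: F(X, Y, 1) = x**2 - x*y - 2.
Note: deg(f) ≤ deg(F) = 2; strict inequality happens when F is divisible by Z (lost terms).


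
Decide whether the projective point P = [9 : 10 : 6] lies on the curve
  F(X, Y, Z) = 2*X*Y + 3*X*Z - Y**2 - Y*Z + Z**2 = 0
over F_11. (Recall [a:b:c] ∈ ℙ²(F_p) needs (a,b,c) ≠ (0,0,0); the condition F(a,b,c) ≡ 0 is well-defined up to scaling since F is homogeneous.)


F(9,10,6) ≡ 9 (mod 11); P is NOT on the curve.

Evaluate F(9, 10, 6) term-by-term (mod 11).
  2*X*Y ↦ 2·9·10·1 = 180
  3*X*Z ↦ 3·9·1·6 = 162
  -Y**2 ↦ -1·1·100·1 = -100
  -Y*Z ↦ -1·1·10·6 = -60
  Z**2 ↦ 1·1·1·36 = 36
Sum: F(9, 10, 6) = (180) + (162) + (-100) + (-60) + (36) = 218.
Reducing mod 11: 218 ≡ 9 (mod 11).
Since F(a, b, c) ≡ 9 ≠ 0 (mod 11), P does NOT lie on the curve.


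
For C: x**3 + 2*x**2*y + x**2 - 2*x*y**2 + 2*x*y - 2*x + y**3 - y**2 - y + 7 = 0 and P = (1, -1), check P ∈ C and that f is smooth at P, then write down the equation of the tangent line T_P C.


Tangent line at P: -5*x + 12*y + 17 = 0.

Step 1: f(1, -1) = 0, so P lies on C.
Step 2: partial derivatives
  f_x(x, y) = 3*x**2 + 4*x*y + 2*x - 2*y**2 + 2*y - 2, f_y(x, y) = 2*x**2 - 4*x*y + 2*x + 3*y**2 - 2*y - 1.
  f_x(P) = -5, f_y(P) = 12 (gradient nonzero, so P is smooth).
Step 3: tangent line at P: -5·(x − 1) + 12·(y − -1) = 0.
Expanding: -5*x + 12*y + 17 = 0.


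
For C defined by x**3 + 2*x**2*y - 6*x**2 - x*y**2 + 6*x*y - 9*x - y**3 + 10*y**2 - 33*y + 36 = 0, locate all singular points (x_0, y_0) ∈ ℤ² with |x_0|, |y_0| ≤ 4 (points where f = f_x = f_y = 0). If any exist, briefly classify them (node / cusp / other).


Singular points: {(0, 3)}; classification: cusp.

Compute partial derivatives:
  f_x = 3*x**2 + 4*x*y - 12*x - y**2 + 6*y - 9.
  f_y = 2*x**2 - 2*x*y + 6*x - 3*y**2 + 20*y - 33.
Scan x_0 ∈ {−4, ..., 4}. For each x_0, f_y(x_0, y) is a polynomial in y; find its integer roots y ∈ {−4, ..., 4}, then test f_x and f at those candidates.
  x = -4: f_y(-4, y) = -3*y**2 + 28*y - 25; vanishes at y ∈ {1}. (-4, 1): f_x = 76 ≠ 0.
  x = -3: f_y(-3, y) = -3*y**2 + 26*y - 33; no integer root y with |y| ≤ 4.
  x = -2: f_y(-2, y) = -3*y**2 + 24*y - 37; no integer root y with |y| ≤ 4.
  x = -1: f_y(-1, y) = -3*y**2 + 22*y - 37; no integer root y with |y| ≤ 4.
  x = 0: f_y(0, y) = -3*y**2 + 20*y - 33; vanishes at y ∈ {3}. (0, 3): f_x = 0, f = 0 — SINGULAR.
  x = 1: f_y(1, y) = -3*y**2 + 18*y - 25; no integer root y with |y| ≤ 4.
  x = 2: f_y(2, y) = -3*y**2 + 16*y - 13; vanishes at y ∈ {1}. (2, 1): f_x = -8 ≠ 0.
  x = 3: f_y(3, y) = -3*y**2 + 14*y + 3; no integer root y with |y| ≤ 4.
  x = 4: f_y(4, y) = -3*y**2 + 12*y + 23; no integer root y with |y| ≤ 4.
Only singular point on the grid: (0, 3).
Classify: substitute x = 0 + u, y = 3 + v and expand: f = u**3 + 2*u**2*v - u*v**2 - v**3 + v**2.
No constant or linear terms (consistent with a singular point). Quadratic part: v**2. Cubic part: u**3 + 2*u**2*v - u*v**2 - v**3.
The quadratic part v**2 is a perfect square, so there is a single (double) tangent line v = 0, i.e. y = 3. Restricting the cubic part to that line (v = 0) leaves u**3 ≠ 0, so f is not divisible by v and the branch is v² ≈ -u**3 to lowest order — this is a cusp.
Classification: cusp.


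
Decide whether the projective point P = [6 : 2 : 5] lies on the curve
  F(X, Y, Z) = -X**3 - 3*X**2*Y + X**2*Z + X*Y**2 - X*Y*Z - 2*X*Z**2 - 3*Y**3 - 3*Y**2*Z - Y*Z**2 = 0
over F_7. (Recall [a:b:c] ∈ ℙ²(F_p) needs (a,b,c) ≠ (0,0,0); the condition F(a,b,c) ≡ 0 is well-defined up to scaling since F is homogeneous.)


F(6,2,5) ≡ 6 (mod 7); P is NOT on the curve.

Evaluate F(6, 2, 5) term-by-term (mod 7).
  -X**3 ↦ -1·216·1·1 = -216
  -3*X**2*Y ↦ -3·36·2·1 = -216
  X**2*Z ↦ 1·36·1·5 = 180
  X*Y**2 ↦ 1·6·4·1 = 24
  -X*Y*Z ↦ -1·6·2·5 = -60
  -2*X*Z**2 ↦ -2·6·1·25 = -300
  -3*Y**3 ↦ -3·1·8·1 = -24
  -3*Y**2*Z ↦ -3·1·4·5 = -60
  -Y*Z**2 ↦ -1·1·2·25 = -50
Sum: F(6, 2, 5) = (-216) + (-216) + (180) + (24) + (-60) + (-300) + (-24) + (-60) + (-50) = -722.
Reducing mod 7: -722 ≡ 6 (mod 7).
Since F(a, b, c) ≡ 6 ≠ 0 (mod 7), P does NOT lie on the curve.


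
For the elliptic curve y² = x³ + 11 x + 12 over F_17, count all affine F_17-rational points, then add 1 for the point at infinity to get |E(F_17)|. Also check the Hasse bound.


Affine points = {(2, 5), (2, 12), (3, 2), (3, 15), (4, 1), (4, 16), (8, 0), (10, 0), (11, 6), (11, 11), (12, 6), (12, 11), (15, 4), (15, 13), (16, 0)}; affine count = 15; |E(F_17)| = 16.

Discriminant check: Δ ∝ 4a³ + 27b² = 4·11³ + 27·12² = 4·1331 + 27·144 ≡ 15 (mod 17). Nonzero ⇒ E is nonsingular.
For each x ∈ F_17, compute rhs = x³ + 11·x + 12 mod 17, then count y ∈ F_17 with y² ≡ rhs.
  x = 0: rhs = 12, matching y values: none (0 points).
  x = 1: rhs = 7, matching y values: none (0 points).
  x = 2: rhs = 8, matching y values: 5, 12 (2 points).
  x = 3: rhs = 4, matching y values: 2, 15 (2 points).
  x = 4: rhs = 1, matching y values: 1, 16 (2 points).
  x = 5: rhs = 5, matching y values: none (0 points).
  x = 6: rhs = 5, matching y values: none (0 points).
  x = 7: rhs = 7, matching y values: none (0 points).
  x = 8: rhs = 0, matching y values: 0 (1 points).
  x = 9: rhs = 7, matching y values: none (0 points).
  x = 10: rhs = 0, matching y values: 0 (1 points).
  x = 11: rhs = 2, matching y values: 6, 11 (2 points).
  x = 12: rhs = 2, matching y values: 6, 11 (2 points).
  x = 13: rhs = 6, matching y values: none (0 points).
  x = 14: rhs = 3, matching y values: none (0 points).
  x = 15: rhs = 16, matching y values: 4, 13 (2 points).
  x = 16: rhs = 0, matching y values: 0 (1 points).
Total affine count: 15.
Full point count |E(F_17)| = 15 + 1 = 16.
Hasse bound: |16 − (17+1)| = |-2| = 2 ≤ 2√17 ≈ 8.2462 ✓.


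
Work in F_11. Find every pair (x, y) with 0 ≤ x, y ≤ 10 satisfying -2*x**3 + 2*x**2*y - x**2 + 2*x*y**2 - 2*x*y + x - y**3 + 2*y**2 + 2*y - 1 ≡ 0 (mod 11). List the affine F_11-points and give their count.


Affine F_11-points: {(0, 5), (0, 9), (0, 10), (1, 10), (2, 8), (3, 10), (4, 3), (6, 4)}; count = 8.

For each of the 121 pairs (x, y) ∈ F_11², evaluate f(x, y) mod 11. Record the zeros.
  x = 0: [0↦10, 1↦2, 2↦3, 3↦7, 4↦8, 5↦0, 6↦10, 7↦10, 8↦5, 9↦0, 10↦0]  zeros at y ∈ {5, 9, 10}
  x = 1: [0↦8, 1↦2, 2↦9, 3↦1, 4↦5, 5↦4, 6↦3, 7↦7, 8↦10, 9↦6, 10↦0]  zeros at y ∈ {10}
  x = 2: [0↦3, 1↦3, 2↦9, 3↦4, 4↦4, 5↦3, 6↦6, 7↦7, 8↦0, 9↦1, 10↦4]  zeros at y ∈ {8}
  x = 3: [0↦5, 1↦4, 2↦2, 3↦4, 4↦4, 5↦7, 6↦7, 7↦9, 8↦7, 9↦6, 10↦0]  zeros at y ∈ {10}
  x = 4: [0↦2, 1↦4, 2↦9, 3↦0, 4↦4, 5↦4, 6↦5, 7↦1, 8↦8, 9↦9, 10↦9]  zeros at y ∈ {3}
  x = 5: [0↦4, 1↦2, 2↦7, 3↦2, 4↦3, 5↦4, 6↦10, 7↦4, 8↦2, 9↦9, 10↦8]  zeros at y ∈ ∅
  x = 6: [0↦10, 1↦8, 2↦6, 3↦9, 4↦0, 5↦6, 6↦10, 7↦6, 8↦10, 9↦5, 10↦7]  zeros at y ∈ {4}
  x = 7: [0↦8, 1↦10, 2↦5, 3↦9, 4↦5, 5↦9, 6↦4, 7↦6, 8↦9, 9↦7, 10↦5]  zeros at y ∈ ∅
  x = 8: [0↦8, 1↦7, 2↦3, 3↦1, 4↦6, 5↦1, 6↦2, 7↦3, 8↦9, 9↦3, 10↦1]  zeros at y ∈ ∅
  x = 9: [0↦9, 1↦9, 2↦10, 3↦6, 4↦2, 5↦3, 6↦3, 7↦7, 8↦9, 9↦3, 10↦5]  zeros at y ∈ ∅
  x = 10: [0↦10, 1↦4, 2↦3, 3↦1, 4↦3, 5↦3, 6↦6, 7↦6, 8↦8, 9↦6, 10↦5]  zeros at y ∈ ∅
Collecting zeros: affine points = {(0, 5), (0, 9), (0, 10), (1, 10), (2, 8), (3, 10), (4, 3), (6, 4)}.
Total count |C(F_11)_aff| = 8.


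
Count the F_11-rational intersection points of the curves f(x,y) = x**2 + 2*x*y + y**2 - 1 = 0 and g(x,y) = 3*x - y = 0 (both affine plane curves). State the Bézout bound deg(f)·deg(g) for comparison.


Common zeros: {(3, 9), (8, 2)}; count = 2; Bézout bound = 2.

deg(f) = 2, deg(g) = 1, so Bézout bound = 2.
Scan x ∈ F_11. For each x, list the y ∈ F_11 with f(x, y) ≡ 0 and those with g(x, y) ≡ 0 (mod 11); the common zeros in that column are the intersection.
  x = 0: f ≡ 0 at y ∈ {1, 10}; g ≡ 0 at y ∈ {0}; common: ∅.
  x = 1: f ≡ 0 at y ∈ {0, 9}; g ≡ 0 at y ∈ {3}; common: ∅.
  x = 2: f ≡ 0 at y ∈ {8, 10}; g ≡ 0 at y ∈ {6}; common: ∅.
  x = 3: f ≡ 0 at y ∈ {7, 9}; g ≡ 0 at y ∈ {9}; common: {9}.
  x = 4: f ≡ 0 at y ∈ {6, 8}; g ≡ 0 at y ∈ {1}; common: ∅.
  x = 5: f ≡ 0 at y ∈ {5, 7}; g ≡ 0 at y ∈ {4}; common: ∅.
  x = 6: f ≡ 0 at y ∈ {4, 6}; g ≡ 0 at y ∈ {7}; common: ∅.
  x = 7: f ≡ 0 at y ∈ {3, 5}; g ≡ 0 at y ∈ {10}; common: ∅.
  x = 8: f ≡ 0 at y ∈ {2, 4}; g ≡ 0 at y ∈ {2}; common: {2}.
  x = 9: f ≡ 0 at y ∈ {1, 3}; g ≡ 0 at y ∈ {5}; common: ∅.
  x = 10: f ≡ 0 at y ∈ {0, 2}; g ≡ 0 at y ∈ {8}; common: ∅.
Collecting: common zeros = {(3, 9), (8, 2)}, so the count is 2.
Comparison with the Bézout bound: 2 ≤ 2 = deg(f)·deg(g), as expected for curves with no common component (the bound is attained).


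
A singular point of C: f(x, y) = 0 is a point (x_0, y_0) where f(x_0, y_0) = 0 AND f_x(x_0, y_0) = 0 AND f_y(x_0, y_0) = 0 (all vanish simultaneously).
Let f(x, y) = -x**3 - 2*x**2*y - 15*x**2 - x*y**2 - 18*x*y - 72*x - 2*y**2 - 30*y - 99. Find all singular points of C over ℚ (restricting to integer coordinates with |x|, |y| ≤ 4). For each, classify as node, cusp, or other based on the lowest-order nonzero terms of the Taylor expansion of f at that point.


Singular points: {(-3, -3)}; classification: cusp.

Compute partial derivatives:
  f_x = -3*x**2 - 4*x*y - 30*x - y**2 - 18*y - 72.
  f_y = -2*x**2 - 2*x*y - 18*x - 4*y - 30.
Scan x_0 ∈ {−4, ..., 4}. For each x_0, f_y(x_0, y) is a polynomial in y; find its integer roots y ∈ {−4, ..., 4}, then test f_x and f at those candidates.
  x = -4: f_y(-4, y) = 4*y + 10; no integer root y with |y| ≤ 4.
  x = -3: f_y(-3, y) = 2*y + 6; vanishes at y ∈ {-3}. (-3, -3): f_x = 0, f = 0 — SINGULAR.
  x = -2: f_y(-2, y) = -2; no integer root y with |y| ≤ 4.
  x = -1: f_y(-1, y) = -2*y - 14; no integer root y with |y| ≤ 4.
  x = 0: f_y(0, y) = -4*y - 30; no integer root y with |y| ≤ 4.
  x = 1: f_y(1, y) = -6*y - 50; no integer root y with |y| ≤ 4.
  x = 2: f_y(2, y) = -8*y - 74; no integer root y with |y| ≤ 4.
  x = 3: f_y(3, y) = -10*y - 102; no integer root y with |y| ≤ 4.
  x = 4: f_y(4, y) = -12*y - 134; no integer root y with |y| ≤ 4.
Only singular point on the grid: (-3, -3).
Classify: substitute x = -3 + u, y = -3 + v and expand: f = -u**3 - 2*u**2*v - u*v**2 + v**2.
No constant or linear terms (consistent with a singular point). Quadratic part: v**2. Cubic part: -u**3 - 2*u**2*v - u*v**2.
The quadratic part v**2 is a perfect square, so there is a single (double) tangent line v = 0, i.e. y = -3. Restricting the cubic part to that line (v = 0) leaves -u**3 ≠ 0, so f is not divisible by v and the branch is v² ≈ u**3 to lowest order — this is a cusp.
Classification: cusp.


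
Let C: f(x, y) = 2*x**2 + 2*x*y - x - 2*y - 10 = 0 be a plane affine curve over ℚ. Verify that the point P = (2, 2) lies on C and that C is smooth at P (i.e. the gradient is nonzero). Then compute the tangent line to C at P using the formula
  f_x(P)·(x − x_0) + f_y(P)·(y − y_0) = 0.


Tangent line at P: 11*x + 2*y - 26 = 0.

Step 1: f(2, 2) = 0, so P lies on C.
Step 2: partial derivatives
  f_x(x, y) = 4*x + 2*y - 1, f_y(x, y) = 2*x - 2.
  f_x(P) = 11, f_y(P) = 2 (gradient nonzero, so P is smooth).
Step 3: tangent line at P: 11·(x − 2) + 2·(y − 2) = 0.
Expanding: 11*x + 2*y - 26 = 0.


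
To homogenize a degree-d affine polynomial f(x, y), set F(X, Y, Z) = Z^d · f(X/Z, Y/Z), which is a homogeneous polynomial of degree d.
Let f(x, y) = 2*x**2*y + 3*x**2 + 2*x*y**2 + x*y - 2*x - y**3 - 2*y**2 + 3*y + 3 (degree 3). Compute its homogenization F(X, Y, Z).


F(X, Y, Z) = 2*X**2*Y + 3*X**2*Z + 2*X*Y**2 + X*Y*Z - 2*X*Z**2 - Y**3 - 2*Y**2*Z + 3*Y*Z**2 + 3*Z**3

deg(f) = 3.
Substitute x = X/Z, y = Y/Z into f, then multiply by Z^3.
  monomial 2·x^2·y^1 ↦ 2·X^2·Y^1·Z^0.
  monomial 3·x^2·y^0 ↦ 3·X^2·Y^0·Z^1.
  monomial 2·x^1·y^2 ↦ 2·X^1·Y^2·Z^0.
  monomial 1·x^1·y^1 ↦ 1·X^1·Y^1·Z^1.
  monomial -2·x^1·y^0 ↦ -2·X^1·Y^0·Z^2.
  monomial -1·x^0·y^3 ↦ -1·X^0·Y^3·Z^0.
  monomial -2·x^0·y^2 ↦ -2·X^0·Y^2·Z^1.
  monomial 3·x^0·y^1 ↦ 3·X^0·Y^1·Z^2.
  monomial 3·x^0·y^0 ↦ 3·X^0·Y^0·Z^3.
Collecting: F(X, Y, Z) = 2*X**2*Y + 3*X**2*Z + 2*X*Y**2 + X*Y*Z - 2*X*Z**2 - Y**3 - 2*Y**2*Z + 3*Y*Z**2 + 3*Z**3.


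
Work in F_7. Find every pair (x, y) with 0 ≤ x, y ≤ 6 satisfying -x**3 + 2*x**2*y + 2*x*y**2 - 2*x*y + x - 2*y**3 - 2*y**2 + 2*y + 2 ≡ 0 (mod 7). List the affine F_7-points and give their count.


Affine F_7-points: {(0, 1), (0, 6), (1, 5), (2, 2), (4, 1), (4, 4), (4, 5), (5, 1), (5, 5), (6, 3)}; count = 10.

For each of the 49 pairs (x, y) ∈ F_7², evaluate f(x, y) mod 7. Record the zeros.
  x = 0: [0↦2, 1↦0, 2↦3, 3↦6, 4↦4, 5↦6, 6↦0]  zeros at y ∈ {1, 6}
  x = 1: [0↦2, 1↦2, 2↦4, 3↦3, 4↦1, 5↦0, 6↦2]  zeros at y ∈ {5}
  x = 2: [0↦3, 1↦2, 2↦0, 3↦6, 4↦1, 5↦1, 6↦1]  zeros at y ∈ {2}
  x = 3: [0↦6, 1↦1, 2↦6, 3↦2, 4↦5, 5↦3, 6↦5]  zeros at y ∈ ∅
  x = 4: [0↦5, 1↦0, 2↦2, 3↦6, 4↦0, 5↦0, 6↦1]  zeros at y ∈ {1, 4, 5}
  x = 5: [0↦1, 1↦0, 2↦3, 3↦5, 4↦1, 5↦0, 6↦4]  zeros at y ∈ {1, 5}
  x = 6: [0↦2, 1↦2, 2↦3, 3↦0, 4↦2, 5↦4, 6↦1]  zeros at y ∈ {3}
Collecting zeros: affine points = {(0, 1), (0, 6), (1, 5), (2, 2), (4, 1), (4, 4), (4, 5), (5, 1), (5, 5), (6, 3)}.
Total count |C(F_7)_aff| = 10.


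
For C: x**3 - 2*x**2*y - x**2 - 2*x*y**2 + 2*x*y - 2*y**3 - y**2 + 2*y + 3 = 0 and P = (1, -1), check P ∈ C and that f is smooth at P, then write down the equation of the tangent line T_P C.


Tangent line at P: x + 2*y + 1 = 0.

Step 1: f(1, -1) = 0, so P lies on C.
Step 2: partial derivatives
  f_x(x, y) = 3*x**2 - 4*x*y - 2*x - 2*y**2 + 2*y, f_y(x, y) = -2*x**2 - 4*x*y + 2*x - 6*y**2 - 2*y + 2.
  f_x(P) = 1, f_y(P) = 2 (gradient nonzero, so P is smooth).
Step 3: tangent line at P: 1·(x − 1) + 2·(y − -1) = 0.
Expanding: x + 2*y + 1 = 0.


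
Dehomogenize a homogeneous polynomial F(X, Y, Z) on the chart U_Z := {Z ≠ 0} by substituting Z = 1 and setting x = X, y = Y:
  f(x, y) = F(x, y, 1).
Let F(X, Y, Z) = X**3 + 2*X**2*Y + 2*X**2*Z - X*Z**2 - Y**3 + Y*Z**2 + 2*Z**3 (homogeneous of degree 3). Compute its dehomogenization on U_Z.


f(x, y) = x**3 + 2*x**2*y + 2*x**2 - x - y**3 + y + 2

On U_Z we set Z = 1. Each monomial c·X^i·Y^j·Z^k in F becomes c·x^i·y^j·1^k = c·x^i·y^j.
Substituting Z = 1: F(X, Y, 1) = x**3 + 2*x**2*y + 2*x**2 - x - y**3 + y + 2.
Note: deg(f) ≤ deg(F) = 3; strict inequality happens when F is divisible by Z (lost terms).


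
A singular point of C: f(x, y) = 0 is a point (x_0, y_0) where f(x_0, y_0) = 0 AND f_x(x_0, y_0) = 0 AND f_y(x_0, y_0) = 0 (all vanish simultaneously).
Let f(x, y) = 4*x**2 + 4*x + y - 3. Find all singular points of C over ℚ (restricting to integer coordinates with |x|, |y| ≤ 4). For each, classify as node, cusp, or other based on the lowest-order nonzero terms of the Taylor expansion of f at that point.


No singular points in the scanned grid; C is smooth there.

Compute partial derivatives:
  f_x = 8*x + 4.
  f_y = 1.
f_y = 1 is a nonzero constant, so f_y never vanishes: no point (x, y) can satisfy f = f_x = f_y = 0. In particular no (x, y) ∈ {−4, ..., 4}² is singular; the curve is smooth.


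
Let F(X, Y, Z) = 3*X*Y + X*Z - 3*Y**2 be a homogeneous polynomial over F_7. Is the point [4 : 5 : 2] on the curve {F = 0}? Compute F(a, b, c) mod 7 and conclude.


F(4,5,2) ≡ 0 (mod 7); P is on the curve.

Evaluate F(4, 5, 2) term-by-term (mod 7).
  3*X*Y ↦ 3·4·5·1 = 60
  X*Z ↦ 1·4·1·2 = 8
  -3*Y**2 ↦ -3·1·25·1 = -75
Sum: F(4, 5, 2) = (60) + (8) + (-75) = -7.
Reducing mod 7: -7 ≡ 0 (mod 7).
Since F(a, b, c) ≡ 0 (mod 7), P lies on the curve.


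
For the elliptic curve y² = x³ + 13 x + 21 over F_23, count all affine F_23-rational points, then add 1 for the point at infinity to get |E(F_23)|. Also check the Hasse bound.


Affine points = {(1, 9), (1, 14), (2, 3), (2, 20), (3, 8), (3, 15), (5, 2), (5, 21), (6, 4), (6, 19), (7, 8), (7, 15), (8, 4), (8, 19), (9, 4), (9, 19), (10, 1), (10, 22), (11, 0), (13, 8), (13, 15), (14, 7), (14, 16), (15, 7), (15, 16), (16, 1), (16, 22), (17, 7), (17, 16), (20, 1), (20, 22)}; affine count = 31; |E(F_23)| = 32.

Discriminant check: Δ ∝ 4a³ + 27b² = 4·13³ + 27·21² = 4·2197 + 27·441 ≡ 18 (mod 23). Nonzero ⇒ E is nonsingular.
For each x ∈ F_23, compute rhs = x³ + 13·x + 21 mod 23, then count y ∈ F_23 with y² ≡ rhs.
  x = 0: rhs = 21, matching y values: none (0 points).
  x = 1: rhs = 12, matching y values: 9, 14 (2 points).
  x = 2: rhs = 9, matching y values: 3, 20 (2 points).
  x = 3: rhs = 18, matching y values: 8, 15 (2 points).
  x = 4: rhs = 22, matching y values: none (0 points).
  x = 5: rhs = 4, matching y values: 2, 21 (2 points).
  x = 6: rhs = 16, matching y values: 4, 19 (2 points).
  x = 7: rhs = 18, matching y values: 8, 15 (2 points).
  x = 8: rhs = 16, matching y values: 4, 19 (2 points).
  x = 9: rhs = 16, matching y values: 4, 19 (2 points).
  x = 10: rhs = 1, matching y values: 1, 22 (2 points).
  x = 11: rhs = 0, matching y values: 0 (1 points).
  x = 12: rhs = 19, matching y values: none (0 points).
  x = 13: rhs = 18, matching y values: 8, 15 (2 points).
  x = 14: rhs = 3, matching y values: 7, 16 (2 points).
  x = 15: rhs = 3, matching y values: 7, 16 (2 points).
  x = 16: rhs = 1, matching y values: 1, 22 (2 points).
  x = 17: rhs = 3, matching y values: 7, 16 (2 points).
  x = 18: rhs = 15, matching y values: none (0 points).
  x = 19: rhs = 20, matching y values: none (0 points).
  x = 20: rhs = 1, matching y values: 1, 22 (2 points).
  x = 21: rhs = 10, matching y values: none (0 points).
  x = 22: rhs = 7, matching y values: none (0 points).
Total affine count: 31.
Full point count |E(F_23)| = 31 + 1 = 32.
Hasse bound: |32 − (23+1)| = |8| = 8 ≤ 2√23 ≈ 9.5917 ✓.


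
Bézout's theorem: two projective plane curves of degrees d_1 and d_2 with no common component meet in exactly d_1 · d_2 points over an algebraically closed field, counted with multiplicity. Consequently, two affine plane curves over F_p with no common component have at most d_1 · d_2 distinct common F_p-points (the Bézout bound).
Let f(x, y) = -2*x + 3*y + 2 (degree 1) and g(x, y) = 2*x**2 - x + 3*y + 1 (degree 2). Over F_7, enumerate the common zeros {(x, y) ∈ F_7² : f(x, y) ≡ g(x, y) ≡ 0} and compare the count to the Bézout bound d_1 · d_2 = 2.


Common zeros: {(4, 2), (6, 1)}; count = 2; Bézout bound = 2.

deg(f) = 1, deg(g) = 2, so Bézout bound = 2.
Scan x ∈ F_7. For each x, list the y ∈ F_7 with f(x, y) ≡ 0 and those with g(x, y) ≡ 0 (mod 7); the common zeros in that column are the intersection.
  x = 0: f ≡ 0 at y ∈ {4}; g ≡ 0 at y ∈ {2}; common: ∅.
  x = 1: f ≡ 0 at y ∈ {0}; g ≡ 0 at y ∈ {4}; common: ∅.
  x = 2: f ≡ 0 at y ∈ {3}; g ≡ 0 at y ∈ {0}; common: ∅.
  x = 3: f ≡ 0 at y ∈ {6}; g ≡ 0 at y ∈ {4}; common: ∅.
  x = 4: f ≡ 0 at y ∈ {2}; g ≡ 0 at y ∈ {2}; common: {2}.
  x = 5: f ≡ 0 at y ∈ {5}; g ≡ 0 at y ∈ {1}; common: ∅.
  x = 6: f ≡ 0 at y ∈ {1}; g ≡ 0 at y ∈ {1}; common: {1}.
Collecting: common zeros = {(4, 2), (6, 1)}, so the count is 2.
Comparison with the Bézout bound: 2 ≤ 2 = deg(f)·deg(g), as expected for curves with no common component (the bound is attained).


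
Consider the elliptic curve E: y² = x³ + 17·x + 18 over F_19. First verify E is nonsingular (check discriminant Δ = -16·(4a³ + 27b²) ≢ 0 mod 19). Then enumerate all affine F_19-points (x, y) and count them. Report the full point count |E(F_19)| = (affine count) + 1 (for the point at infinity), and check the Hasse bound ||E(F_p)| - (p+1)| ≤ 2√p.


Affine points = {(1, 6), (1, 13), (3, 1), (3, 18), (4, 6), (4, 13), (5, 0), (7, 9), (7, 10), (8, 1), (8, 18), (9, 8), (9, 11), (11, 4), (11, 15), (13, 2), (13, 17), (14, 6), (14, 13), (15, 0), (16, 4), (16, 15), (18, 0)}; affine count = 23; |E(F_19)| = 24.

Discriminant check: Δ ∝ 4a³ + 27b² = 4·17³ + 27·18² = 4·4913 + 27·324 ≡ 14 (mod 19). Nonzero ⇒ E is nonsingular.
For each x ∈ F_19, compute rhs = x³ + 17·x + 18 mod 19, then count y ∈ F_19 with y² ≡ rhs.
  x = 0: rhs = 18, matching y values: none (0 points).
  x = 1: rhs = 17, matching y values: 6, 13 (2 points).
  x = 2: rhs = 3, matching y values: none (0 points).
  x = 3: rhs = 1, matching y values: 1, 18 (2 points).
  x = 4: rhs = 17, matching y values: 6, 13 (2 points).
  x = 5: rhs = 0, matching y values: 0 (1 points).
  x = 6: rhs = 13, matching y values: none (0 points).
  x = 7: rhs = 5, matching y values: 9, 10 (2 points).
  x = 8: rhs = 1, matching y values: 1, 18 (2 points).
  x = 9: rhs = 7, matching y values: 8, 11 (2 points).
  x = 10: rhs = 10, matching y values: none (0 points).
  x = 11: rhs = 16, matching y values: 4, 15 (2 points).
  x = 12: rhs = 12, matching y values: none (0 points).
  x = 13: rhs = 4, matching y values: 2, 17 (2 points).
  x = 14: rhs = 17, matching y values: 6, 13 (2 points).
  x = 15: rhs = 0, matching y values: 0 (1 points).
  x = 16: rhs = 16, matching y values: 4, 15 (2 points).
  x = 17: rhs = 14, matching y values: none (0 points).
  x = 18: rhs = 0, matching y values: 0 (1 points).
Total affine count: 23.
Full point count |E(F_19)| = 23 + 1 = 24.
Hasse bound: |24 − (19+1)| = |4| = 4 ≤ 2√19 ≈ 8.7178 ✓.


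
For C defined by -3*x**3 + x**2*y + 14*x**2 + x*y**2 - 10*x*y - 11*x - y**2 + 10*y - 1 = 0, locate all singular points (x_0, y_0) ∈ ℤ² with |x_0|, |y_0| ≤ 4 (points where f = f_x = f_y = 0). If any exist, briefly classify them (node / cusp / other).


Singular points: {(2, 3)}; classification: node.

Compute partial derivatives:
  f_x = -9*x**2 + 2*x*y + 28*x + y**2 - 10*y - 11.
  f_y = x**2 + 2*x*y - 10*x - 2*y + 10.
Scan x_0 ∈ {−4, ..., 4}. For each x_0, f_y(x_0, y) is a polynomial in y; find its integer roots y ∈ {−4, ..., 4}, then test f_x and f at those candidates.
  x = -4: f_y(-4, y) = 66 - 10*y; no integer root y with |y| ≤ 4.
  x = -3: f_y(-3, y) = 49 - 8*y; no integer root y with |y| ≤ 4.
  x = -2: f_y(-2, y) = 34 - 6*y; no integer root y with |y| ≤ 4.
  x = -1: f_y(-1, y) = 21 - 4*y; no integer root y with |y| ≤ 4.
  x = 0: f_y(0, y) = 10 - 2*y; no integer root y with |y| ≤ 4.
  x = 1: f_y(1, y) = 1; no integer root y with |y| ≤ 4.
  x = 2: f_y(2, y) = 2*y - 6; vanishes at y ∈ {3}. (2, 3): f_x = 0, f = 0 — SINGULAR.
  x = 3: f_y(3, y) = 4*y - 11; no integer root y with |y| ≤ 4.
  x = 4: f_y(4, y) = 6*y - 14; no integer root y with |y| ≤ 4.
Only singular point on the grid: (2, 3).
Classify: substitute x = 2 + u, y = 3 + v and expand: f = -3*u**3 + u**2*v - u**2 + u*v**2 + v**2.
No constant or linear terms (consistent with a singular point). Quadratic part: -u**2 + v**2. Cubic part: -3*u**3 + u**2*v + u*v**2.
The quadratic part v**2 - u**2 = (v − u)(v + u) splits into two distinct linear factors, so there are two distinct tangent lines y − 3 = ±(x − 2) — this is a node (ordinary double point).
Classification: node.


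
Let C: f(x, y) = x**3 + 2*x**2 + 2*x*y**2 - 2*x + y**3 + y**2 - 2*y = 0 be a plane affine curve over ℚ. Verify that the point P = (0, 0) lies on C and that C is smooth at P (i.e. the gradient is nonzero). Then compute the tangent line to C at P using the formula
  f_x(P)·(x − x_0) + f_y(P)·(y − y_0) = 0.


Tangent line at P: -2*x - 2*y = 0.

Step 1: f(0, 0) = 0, so P lies on C.
Step 2: partial derivatives
  f_x(x, y) = 3*x**2 + 4*x + 2*y**2 - 2, f_y(x, y) = 4*x*y + 3*y**2 + 2*y - 2.
  f_x(P) = -2, f_y(P) = -2 (gradient nonzero, so P is smooth).
Step 3: tangent line at P: -2·(x − 0) + -2·(y − 0) = 0.
Expanding: -2*x - 2*y = 0.


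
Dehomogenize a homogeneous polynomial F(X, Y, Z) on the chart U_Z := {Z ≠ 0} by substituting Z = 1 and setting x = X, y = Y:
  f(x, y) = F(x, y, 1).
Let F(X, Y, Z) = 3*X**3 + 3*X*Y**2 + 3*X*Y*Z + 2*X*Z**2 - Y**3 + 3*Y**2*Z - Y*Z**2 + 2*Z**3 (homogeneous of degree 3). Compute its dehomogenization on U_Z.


f(x, y) = 3*x**3 + 3*x*y**2 + 3*x*y + 2*x - y**3 + 3*y**2 - y + 2

On U_Z we set Z = 1. Each monomial c·X^i·Y^j·Z^k in F becomes c·x^i·y^j·1^k = c·x^i·y^j.
Substituting Z = 1: F(X, Y, 1) = 3*x**3 + 3*x*y**2 + 3*x*y + 2*x - y**3 + 3*y**2 - y + 2.
Note: deg(f) ≤ deg(F) = 3; strict inequality happens when F is divisible by Z (lost terms).


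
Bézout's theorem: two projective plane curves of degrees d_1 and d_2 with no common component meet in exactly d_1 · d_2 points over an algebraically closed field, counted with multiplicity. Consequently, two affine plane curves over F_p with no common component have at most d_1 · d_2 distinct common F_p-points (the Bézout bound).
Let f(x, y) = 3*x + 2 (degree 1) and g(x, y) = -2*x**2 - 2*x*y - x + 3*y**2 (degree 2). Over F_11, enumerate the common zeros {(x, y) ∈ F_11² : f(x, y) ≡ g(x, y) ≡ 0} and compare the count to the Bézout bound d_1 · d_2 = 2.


Common zeros: ∅; count = 0; Bézout bound = 2.

deg(f) = 1, deg(g) = 2, so Bézout bound = 2.
Scan x ∈ F_11. For each x, list the y ∈ F_11 with f(x, y) ≡ 0 and those with g(x, y) ≡ 0 (mod 11); the common zeros in that column are the intersection.
  x = 0: f ≡ 0 at y ∈ ∅; g ≡ 0 at y ∈ {0}; common: ∅.
  x = 1: f ≡ 0 at y ∈ ∅; g ≡ 0 at y ∈ ∅; common: ∅.
  x = 2: f ≡ 0 at y ∈ ∅; g ≡ 0 at y ∈ {1, 4}; common: ∅.
  x = 3: f ≡ 0 at y ∈ {0, 1, 2, 3, 4, 5, 6, 7, 8, 9, 10}; g ≡ 0 at y ∈ ∅; common: ∅.
  x = 4: f ≡ 0 at y ∈ ∅; g ≡ 0 at y ∈ {3, 7}; common: ∅.
  x = 5: f ≡ 0 at y ∈ ∅; g ≡ 0 at y ∈ {0, 7}; common: ∅.
  x = 6: f ≡ 0 at y ∈ ∅; g ≡ 0 at y ∈ ∅; common: ∅.
  x = 7: f ≡ 0 at y ∈ ∅; g ≡ 0 at y ∈ {2, 10}; common: ∅.
  x = 8: f ≡ 0 at y ∈ ∅; g ≡ 0 at y ∈ ∅; common: ∅.
  x = 9: f ≡ 0 at y ∈ ∅; g ≡ 0 at y ∈ {3}; common: ∅.
  x = 10: f ≡ 0 at y ∈ ∅; g ≡ 0 at y ∈ {4, 10}; common: ∅.
Collecting: common zeros = ∅, so the count is 0.
Comparison with the Bézout bound: 0 ≤ 2 = deg(f)·deg(g), as expected for curves with no common component (the affine F_11-count falls short of the bound because intersections may lie at infinity, over extension fields, or carry multiplicity).


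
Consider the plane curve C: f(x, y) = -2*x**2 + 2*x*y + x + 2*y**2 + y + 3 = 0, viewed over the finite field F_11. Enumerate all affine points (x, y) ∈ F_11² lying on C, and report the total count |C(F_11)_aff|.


Affine F_11-points: {(1, 7), (1, 8), (2, 6), (2, 8), (7, 0), (7, 9), (8, 9), (8, 10), (10, 0), (10, 6)}; count = 10.

For each of the 121 pairs (x, y) ∈ F_11², evaluate f(x, y) mod 11. Record the zeros.
  x = 0: [0↦3, 1↦6, 2↦2, 3↦2, 4↦6, 5↦3, 6↦4, 7↦9, 8↦7, 9↦9, 10↦4]  zeros at y ∈ ∅
  x = 1: [0↦2, 1↦7, 2↦5, 3↦7, 4↦2, 5↦1, 6↦4, 7↦0, 8↦0, 9↦4, 10↦1]  zeros at y ∈ {7, 8}
  x = 2: [0↦8, 1↦4, 2↦4, 3↦8, 4↦5, 5↦6, 6↦0, 7↦9, 8↦0, 9↦6, 10↦5]  zeros at y ∈ {6, 8}
  x = 3: [0↦10, 1↦8, 2↦10, 3↦5, 4↦4, 5↦7, 6↦3, 7↦3, 8↦7, 9↦4, 10↦5]  zeros at y ∈ ∅
  x = 4: [0↦8, 1↦8, 2↦1, 3↦9, 4↦10, 5↦4, 6↦2, 7↦4, 8↦10, 9↦9, 10↦1]  zeros at y ∈ ∅
  x = 5: [0↦2, 1↦4, 2↦10, 3↦9, 4↦1, 5↦8, 6↦8, 7↦1, 8↦9, 9↦10, 10↦4]  zeros at y ∈ ∅
  x = 6: [0↦3, 1↦7, 2↦4, 3↦5, 4↦10, 5↦8, 6↦10, 7↦5, 8↦4, 9↦7, 10↦3]  zeros at y ∈ ∅
  x = 7: [0↦0, 1↦6, 2↦5, 3↦8, 4↦4, 5↦4, 6↦8, 7↦5, 8↦6, 9↦0, 10↦9]  zeros at y ∈ {0, 9}
  x = 8: [0↦4, 1↦1, 2↦2, 3↦7, 4↦5, 5↦7, 6↦2, 7↦1, 8↦4, 9↦0, 10↦0]  zeros at y ∈ {9, 10}
  x = 9: [0↦4, 1↦3, 2↦6, 3↦2, 4↦2, 5↦6, 6↦3, 7↦4, 8↦9, 9↦7, 10↦9]  zeros at y ∈ ∅
  x = 10: [0↦0, 1↦1, 2↦6, 3↦4, 4↦6, 5↦1, 6↦0, 7↦3, 8↦10, 9↦10, 10↦3]  zeros at y ∈ {0, 6}
Collecting zeros: affine points = {(1, 7), (1, 8), (2, 6), (2, 8), (7, 0), (7, 9), (8, 9), (8, 10), (10, 0), (10, 6)}.
Total count |C(F_11)_aff| = 10.


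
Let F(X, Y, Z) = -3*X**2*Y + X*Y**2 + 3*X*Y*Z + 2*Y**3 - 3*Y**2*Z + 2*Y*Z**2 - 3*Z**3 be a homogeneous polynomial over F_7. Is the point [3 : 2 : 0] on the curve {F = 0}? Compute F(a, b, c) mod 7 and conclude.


F(3,2,0) ≡ 2 (mod 7); P is NOT on the curve.

Evaluate F(3, 2, 0) term-by-term (mod 7).
  -3*X**2*Y ↦ -3·9·2·1 = -54
  X*Y**2 ↦ 1·3·4·1 = 12
  3*X*Y*Z ↦ 3·3·2·0 = 0
  2*Y**3 ↦ 2·1·8·1 = 16
  -3*Y**2*Z ↦ -3·1·4·0 = 0
  2*Y*Z**2 ↦ 2·1·2·0 = 0
  -3*Z**3 ↦ -3·1·1·0 = 0
Sum: F(3, 2, 0) = (-54) + (12) + (0) + (16) + (0) + (0) + (0) = -26.
Reducing mod 7: -26 ≡ 2 (mod 7).
Since F(a, b, c) ≡ 2 ≠ 0 (mod 7), P does NOT lie on the curve.


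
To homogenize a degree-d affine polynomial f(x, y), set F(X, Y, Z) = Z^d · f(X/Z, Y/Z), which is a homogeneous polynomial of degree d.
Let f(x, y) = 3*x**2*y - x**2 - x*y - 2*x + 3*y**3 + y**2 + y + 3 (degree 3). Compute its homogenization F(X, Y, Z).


F(X, Y, Z) = 3*X**2*Y - X**2*Z - X*Y*Z - 2*X*Z**2 + 3*Y**3 + Y**2*Z + Y*Z**2 + 3*Z**3

deg(f) = 3.
Substitute x = X/Z, y = Y/Z into f, then multiply by Z^3.
  monomial 3·x^2·y^1 ↦ 3·X^2·Y^1·Z^0.
  monomial -1·x^2·y^0 ↦ -1·X^2·Y^0·Z^1.
  monomial -1·x^1·y^1 ↦ -1·X^1·Y^1·Z^1.
  monomial -2·x^1·y^0 ↦ -2·X^1·Y^0·Z^2.
  monomial 3·x^0·y^3 ↦ 3·X^0·Y^3·Z^0.
  monomial 1·x^0·y^2 ↦ 1·X^0·Y^2·Z^1.
  monomial 1·x^0·y^1 ↦ 1·X^0·Y^1·Z^2.
  monomial 3·x^0·y^0 ↦ 3·X^0·Y^0·Z^3.
Collecting: F(X, Y, Z) = 3*X**2*Y - X**2*Z - X*Y*Z - 2*X*Z**2 + 3*Y**3 + Y**2*Z + Y*Z**2 + 3*Z**3.


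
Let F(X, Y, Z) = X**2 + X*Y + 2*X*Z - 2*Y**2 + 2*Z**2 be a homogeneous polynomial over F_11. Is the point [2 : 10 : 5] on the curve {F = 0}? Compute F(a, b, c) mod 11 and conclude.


F(2,10,5) ≡ 4 (mod 11); P is NOT on the curve.

Evaluate F(2, 10, 5) term-by-term (mod 11).
  X**2 ↦ 1·4·1·1 = 4
  X*Y ↦ 1·2·10·1 = 20
  2*X*Z ↦ 2·2·1·5 = 20
  -2*Y**2 ↦ -2·1·100·1 = -200
  2*Z**2 ↦ 2·1·1·25 = 50
Sum: F(2, 10, 5) = (4) + (20) + (20) + (-200) + (50) = -106.
Reducing mod 11: -106 ≡ 4 (mod 11).
Since F(a, b, c) ≡ 4 ≠ 0 (mod 11), P does NOT lie on the curve.


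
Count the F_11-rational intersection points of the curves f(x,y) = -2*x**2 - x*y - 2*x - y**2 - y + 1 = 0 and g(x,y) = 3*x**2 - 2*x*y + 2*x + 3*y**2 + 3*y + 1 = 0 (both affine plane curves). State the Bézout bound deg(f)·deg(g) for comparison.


Common zeros: {(4, 8), (8, 0), (10, 10)}; count = 3; Bézout bound = 4.

deg(f) = 2, deg(g) = 2, so Bézout bound = 4.
Scan x ∈ F_11. For each x, list the y ∈ F_11 with f(x, y) ≡ 0 and those with g(x, y) ≡ 0 (mod 11); the common zeros in that column are the intersection.
  x = 0: f ≡ 0 at y ∈ {3, 7}; g ≡ 0 at y ∈ ∅; common: ∅.
  x = 1: f ≡ 0 at y ∈ {2, 7}; g ≡ 0 at y ∈ ∅; common: ∅.
  x = 2: f ≡ 0 at y ∈ {0, 8}; g ≡ 0 at y ∈ ∅; common: ∅.
  x = 3: f ≡ 0 at y ∈ {3, 4}; g ≡ 0 at y ∈ ∅; common: ∅.
  x = 4: f ≡ 0 at y ∈ {8, 9}; g ≡ 0 at y ∈ {1, 8}; common: {8}.
  x = 5: f ≡ 0 at y ∈ {1, 4}; g ≡ 0 at y ∈ ∅; common: ∅.
  x = 6: f ≡ 0 at y ∈ {5, 10}; g ≡ 0 at y ∈ {0, 3}; common: ∅.
  x = 7: f ≡ 0 at y ∈ {5, 9}; g ≡ 0 at y ∈ {1, 10}; common: ∅.
  x = 8: f ≡ 0 at y ∈ {0, 2}; g ≡ 0 at y ∈ {0, 8}; common: {0}.
  x = 9: f ≡ 0 at y ∈ {6}; g ≡ 0 at y ∈ ∅; common: ∅.
  x = 10: f ≡ 0 at y ∈ {1, 10}; g ≡ 0 at y ∈ {3, 10}; common: {10}.
Collecting: common zeros = {(4, 8), (8, 0), (10, 10)}, so the count is 3.
Comparison with the Bézout bound: 3 ≤ 4 = deg(f)·deg(g), as expected for curves with no common component (the affine F_11-count falls short of the bound because intersections may lie at infinity, over extension fields, or carry multiplicity).


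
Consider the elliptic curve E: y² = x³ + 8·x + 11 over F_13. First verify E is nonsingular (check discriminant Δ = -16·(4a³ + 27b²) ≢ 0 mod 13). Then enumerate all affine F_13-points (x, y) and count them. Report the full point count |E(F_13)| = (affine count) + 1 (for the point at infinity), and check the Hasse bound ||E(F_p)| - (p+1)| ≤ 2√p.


Affine points = {(2, 3), (2, 10), (3, 6), (3, 7), (4, 4), (4, 9), (10, 5), (10, 8), (11, 0)}; affine count = 9; |E(F_13)| = 10.

Discriminant check: Δ ∝ 4a³ + 27b² = 4·8³ + 27·11² = 4·512 + 27·121 ≡ 11 (mod 13). Nonzero ⇒ E is nonsingular.
For each x ∈ F_13, compute rhs = x³ + 8·x + 11 mod 13, then count y ∈ F_13 with y² ≡ rhs.
  x = 0: rhs = 11, matching y values: none (0 points).
  x = 1: rhs = 7, matching y values: none (0 points).
  x = 2: rhs = 9, matching y values: 3, 10 (2 points).
  x = 3: rhs = 10, matching y values: 6, 7 (2 points).
  x = 4: rhs = 3, matching y values: 4, 9 (2 points).
  x = 5: rhs = 7, matching y values: none (0 points).
  x = 6: rhs = 2, matching y values: none (0 points).
  x = 7: rhs = 7, matching y values: none (0 points).
  x = 8: rhs = 2, matching y values: none (0 points).
  x = 9: rhs = 6, matching y values: none (0 points).
  x = 10: rhs = 12, matching y values: 5, 8 (2 points).
  x = 11: rhs = 0, matching y values: 0 (1 points).
  x = 12: rhs = 2, matching y values: none (0 points).
Total affine count: 9.
Full point count |E(F_13)| = 9 + 1 = 10.
Hasse bound: |10 − (13+1)| = |-4| = 4 ≤ 2√13 ≈ 7.2111 ✓.


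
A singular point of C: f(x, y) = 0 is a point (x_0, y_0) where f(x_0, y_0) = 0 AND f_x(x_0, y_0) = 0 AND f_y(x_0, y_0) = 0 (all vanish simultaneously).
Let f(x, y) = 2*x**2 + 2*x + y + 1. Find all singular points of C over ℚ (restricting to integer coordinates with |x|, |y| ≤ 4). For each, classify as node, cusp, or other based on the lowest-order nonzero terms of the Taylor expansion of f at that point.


No singular points in the scanned grid; C is smooth there.

Compute partial derivatives:
  f_x = 4*x + 2.
  f_y = 1.
f_y = 1 is a nonzero constant, so f_y never vanishes: no point (x, y) can satisfy f = f_x = f_y = 0. In particular no (x, y) ∈ {−4, ..., 4}² is singular; the curve is smooth.


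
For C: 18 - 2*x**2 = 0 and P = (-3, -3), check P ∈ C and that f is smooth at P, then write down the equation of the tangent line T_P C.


Tangent line at P: 12*x + 36 = 0.

Step 1: f(-3, -3) = 0, so P lies on C.
Step 2: partial derivatives
  f_x(x, y) = -4*x, f_y(x, y) = 0.
  f_x(P) = 12, f_y(P) = 0 (gradient nonzero, so P is smooth).
Step 3: tangent line at P: 12·(x − -3) + 0·(y − -3) = 0.
Expanding: 12*x + 36 = 0.


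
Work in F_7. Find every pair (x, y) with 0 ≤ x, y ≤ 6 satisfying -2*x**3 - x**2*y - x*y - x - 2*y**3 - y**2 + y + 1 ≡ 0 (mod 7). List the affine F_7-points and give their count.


Affine F_7-points: {(1, 6), (3, 0), (3, 1), (3, 2), (4, 2), (5, 6), (6, 2), (6, 3), (6, 5)}; count = 9.

For each of the 49 pairs (x, y) ∈ F_7², evaluate f(x, y) mod 7. Record the zeros.
  x = 0: [0↦1, 1↦6, 2↦4, 3↦4, 4↦1, 5↦4, 6↦1]  zeros at y ∈ ∅
  x = 1: [0↦5, 1↦1, 2↦4, 3↦2, 4↦4, 5↦5, 6↦0]  zeros at y ∈ {6}
  x = 2: [0↦4, 1↦3, 2↦2, 3↦3, 4↦1, 5↦5, 6↦3]  zeros at y ∈ ∅
  x = 3: [0↦0, 1↦0, 2↦0, 3↦2, 4↦1, 5↦6, 6↦5]  zeros at y ∈ {0, 1, 2}
  x = 4: [0↦2, 1↦1, 2↦0, 3↦1, 4↦6, 5↦3, 6↦1]  zeros at y ∈ {2}
  x = 5: [0↦5, 1↦1, 2↦4, 3↦2, 4↦4, 5↦5, 6↦0]  zeros at y ∈ {6}
  x = 6: [0↦4, 1↦2, 2↦0, 3↦0, 4↦4, 5↦0, 6↦4]  zeros at y ∈ {2, 3, 5}
Collecting zeros: affine points = {(1, 6), (3, 0), (3, 1), (3, 2), (4, 2), (5, 6), (6, 2), (6, 3), (6, 5)}.
Total count |C(F_7)_aff| = 9.


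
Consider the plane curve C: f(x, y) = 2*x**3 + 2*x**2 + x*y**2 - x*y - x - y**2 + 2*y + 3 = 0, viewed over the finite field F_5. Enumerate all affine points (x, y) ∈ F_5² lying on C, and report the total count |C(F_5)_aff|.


Affine F_5-points: {(0, 3), (0, 4), (1, 4), (2, 0), (3, 4), (4, 1), (4, 3)}; count = 7.

For each of the 25 pairs (x, y) ∈ F_5², evaluate f(x, y) mod 5. Record the zeros.
  x = 0: [0↦3, 1↦4, 2↦3, 3↦0, 4↦0]  zeros at y ∈ {3, 4}
  x = 1: [0↦1, 1↦2, 2↦3, 3↦4, 4↦0]  zeros at y ∈ {4}
  x = 2: [0↦0, 1↦1, 2↦4, 3↦4, 4↦1]  zeros at y ∈ {0}
  x = 3: [0↦2, 1↦3, 2↦3, 3↦2, 4↦0]  zeros at y ∈ {4}
  x = 4: [0↦4, 1↦0, 2↦2, 3↦0, 4↦4]  zeros at y ∈ {1, 3}
Collecting zeros: affine points = {(0, 3), (0, 4), (1, 4), (2, 0), (3, 4), (4, 1), (4, 3)}.
Total count |C(F_5)_aff| = 7.


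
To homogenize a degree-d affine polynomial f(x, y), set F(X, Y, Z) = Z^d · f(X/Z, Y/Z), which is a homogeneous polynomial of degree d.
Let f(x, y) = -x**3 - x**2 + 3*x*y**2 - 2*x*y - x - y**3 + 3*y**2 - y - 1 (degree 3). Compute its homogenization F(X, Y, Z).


F(X, Y, Z) = -X**3 - X**2*Z + 3*X*Y**2 - 2*X*Y*Z - X*Z**2 - Y**3 + 3*Y**2*Z - Y*Z**2 - Z**3

deg(f) = 3.
Substitute x = X/Z, y = Y/Z into f, then multiply by Z^3.
  monomial -1·x^3·y^0 ↦ -1·X^3·Y^0·Z^0.
  monomial -1·x^2·y^0 ↦ -1·X^2·Y^0·Z^1.
  monomial 3·x^1·y^2 ↦ 3·X^1·Y^2·Z^0.
  monomial -2·x^1·y^1 ↦ -2·X^1·Y^1·Z^1.
  monomial -1·x^1·y^0 ↦ -1·X^1·Y^0·Z^2.
  monomial -1·x^0·y^3 ↦ -1·X^0·Y^3·Z^0.
  monomial 3·x^0·y^2 ↦ 3·X^0·Y^2·Z^1.
  monomial -1·x^0·y^1 ↦ -1·X^0·Y^1·Z^2.
  monomial -1·x^0·y^0 ↦ -1·X^0·Y^0·Z^3.
Collecting: F(X, Y, Z) = -X**3 - X**2*Z + 3*X*Y**2 - 2*X*Y*Z - X*Z**2 - Y**3 + 3*Y**2*Z - Y*Z**2 - Z**3.


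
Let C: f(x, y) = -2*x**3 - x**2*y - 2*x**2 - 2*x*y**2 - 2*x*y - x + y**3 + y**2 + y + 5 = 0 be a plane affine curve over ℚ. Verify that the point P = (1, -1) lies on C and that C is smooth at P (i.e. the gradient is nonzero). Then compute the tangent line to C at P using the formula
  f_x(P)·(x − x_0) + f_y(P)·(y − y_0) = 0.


Tangent line at P: -9*x + 3*y + 12 = 0.

Step 1: f(1, -1) = 0, so P lies on C.
Step 2: partial derivatives
  f_x(x, y) = -6*x**2 - 2*x*y - 4*x - 2*y**2 - 2*y - 1, f_y(x, y) = -x**2 - 4*x*y - 2*x + 3*y**2 + 2*y + 1.
  f_x(P) = -9, f_y(P) = 3 (gradient nonzero, so P is smooth).
Step 3: tangent line at P: -9·(x − 1) + 3·(y − -1) = 0.
Expanding: -9*x + 3*y + 12 = 0.


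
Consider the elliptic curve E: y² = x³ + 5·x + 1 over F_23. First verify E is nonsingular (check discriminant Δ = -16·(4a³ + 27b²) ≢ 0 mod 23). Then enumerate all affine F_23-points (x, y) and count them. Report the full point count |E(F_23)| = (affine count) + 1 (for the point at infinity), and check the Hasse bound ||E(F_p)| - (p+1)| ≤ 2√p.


Affine points = {(0, 1), (0, 22), (4, 4), (4, 19), (5, 6), (5, 17), (8, 1), (8, 22), (9, 4), (9, 19), (10, 4), (10, 19), (12, 8), (12, 15), (13, 3), (13, 20), (14, 3), (14, 20), (15, 1), (15, 22), (17, 10), (17, 13), (18, 9), (18, 14), (19, 3), (19, 20), (21, 11), (21, 12), (22, 8), (22, 15)}; affine count = 30; |E(F_23)| = 31.

Discriminant check: Δ ∝ 4a³ + 27b² = 4·5³ + 27·1² = 4·125 + 27·1 ≡ 21 (mod 23). Nonzero ⇒ E is nonsingular.
For each x ∈ F_23, compute rhs = x³ + 5·x + 1 mod 23, then count y ∈ F_23 with y² ≡ rhs.
  x = 0: rhs = 1, matching y values: 1, 22 (2 points).
  x = 1: rhs = 7, matching y values: none (0 points).
  x = 2: rhs = 19, matching y values: none (0 points).
  x = 3: rhs = 20, matching y values: none (0 points).
  x = 4: rhs = 16, matching y values: 4, 19 (2 points).
  x = 5: rhs = 13, matching y values: 6, 17 (2 points).
  x = 6: rhs = 17, matching y values: none (0 points).
  x = 7: rhs = 11, matching y values: none (0 points).
  x = 8: rhs = 1, matching y values: 1, 22 (2 points).
  x = 9: rhs = 16, matching y values: 4, 19 (2 points).
  x = 10: rhs = 16, matching y values: 4, 19 (2 points).
  x = 11: rhs = 7, matching y values: none (0 points).
  x = 12: rhs = 18, matching y values: 8, 15 (2 points).
  x = 13: rhs = 9, matching y values: 3, 20 (2 points).
  x = 14: rhs = 9, matching y values: 3, 20 (2 points).
  x = 15: rhs = 1, matching y values: 1, 22 (2 points).
  x = 16: rhs = 14, matching y values: none (0 points).
  x = 17: rhs = 8, matching y values: 10, 13 (2 points).
  x = 18: rhs = 12, matching y values: 9, 14 (2 points).
  x = 19: rhs = 9, matching y values: 3, 20 (2 points).
  x = 20: rhs = 5, matching y values: none (0 points).
  x = 21: rhs = 6, matching y values: 11, 12 (2 points).
  x = 22: rhs = 18, matching y values: 8, 15 (2 points).
Total affine count: 30.
Full point count |E(F_23)| = 30 + 1 = 31.
Hasse bound: |31 − (23+1)| = |7| = 7 ≤ 2√23 ≈ 9.5917 ✓.
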